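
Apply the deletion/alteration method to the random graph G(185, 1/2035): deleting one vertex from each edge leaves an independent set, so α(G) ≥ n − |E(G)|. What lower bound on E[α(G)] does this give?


E[|E(G)|] = C(185, 2)·p = 17020 · (1/2035) = 92/11.
E[α(G)] ≥ n − E[|E(G)|] = 185 − 92/11 = 1943/11.
Numerically: ≈ 176.636364.
(This is only a lower bound; the true E[α(G)] may be larger.)

E[α(G)] ≥ 1943/11 ≈ 176.636364.


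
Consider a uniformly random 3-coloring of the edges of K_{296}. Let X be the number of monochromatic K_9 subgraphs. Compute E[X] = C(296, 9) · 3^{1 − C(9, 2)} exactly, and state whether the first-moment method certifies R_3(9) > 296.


E[X] = C(296, 9) · 3^{1 − 36} = 42513789098994080 · 3^{−35} = 42513789098994080/50031545098999707.
As a reduced fraction: E[X] = 42513789098994080/50031545098999707 ≈ 0.850.
Is E[X] < 1? YES.
Since E[X] < 1, there exists a 3-coloring of K_{296} with no monochromatic K_9; hence R_3(9) > 296.

E[X] = 42513789098994080/50031545098999707 ≈ 0.850; E[X] < 1, so R_3(9) > 296.


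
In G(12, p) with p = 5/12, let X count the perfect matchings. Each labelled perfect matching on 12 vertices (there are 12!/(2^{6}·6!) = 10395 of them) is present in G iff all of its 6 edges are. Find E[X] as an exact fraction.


K_12 has 12!/(2^{6}·6!) = 10395 labelled perfect matchings.
For each such perfect matching H, let X_H = 1 if all 6 edges of H are present in G. Then P[X_H = 1] = p^{6} = (5/12)^{6} = 15625/2985984.
By linearity: E[X] = Σ_H E[X_H] = 10395 · p^{6} = 10395 · 15625/2985984 = 6015625/110592.
Numerically: E[X] ≈ 54.395.

E[X] = 10395 · (5/12)^{6} = 6015625/110592 ≈ 54.395.


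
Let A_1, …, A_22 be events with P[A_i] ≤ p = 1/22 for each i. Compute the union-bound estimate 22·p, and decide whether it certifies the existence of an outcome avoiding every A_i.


Union bound: P[∪_{i=1}^{22} A_i] ≤ Σ_i P[A_i] ≤ 22·p = 22·(1/22) = 1.
Numerically: 1 ≈ 1.000000.
Is 1 < 1? NO.
Since the bound 1 is ≥ 1, the union bound is uninformative here; it does NOT by itself certify existence.

22·p = 1 ≈ 1.000000; existence NOT certified by the union bound.


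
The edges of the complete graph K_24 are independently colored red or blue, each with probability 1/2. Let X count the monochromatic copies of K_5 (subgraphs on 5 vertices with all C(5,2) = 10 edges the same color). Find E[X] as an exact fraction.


Let X = Σ_S X_S over the C(24, 5) = 42504 subsets S of size 5, where X_S = 1 if the K_5 on S is monochromatic.
For a fixed S, the K_5 on S has C(5, 2) = 10 edges. P[all 10 edges red] = (1/2)^10, and likewise for blue, so P[monochromatic] = 2·(1/2)^10 = 2^{1 − 10} = 1/512.
By linearity of expectation: E[X] = C(24, 5) · 2^{1 − 10} = 42504 · 1/512 = 5313/64.
Numerically: E[X] ≈ 83.0156.

E[X] = C(24,5)·2^(1−C(5,2)) = 5313/64 ≈ 83.0156.


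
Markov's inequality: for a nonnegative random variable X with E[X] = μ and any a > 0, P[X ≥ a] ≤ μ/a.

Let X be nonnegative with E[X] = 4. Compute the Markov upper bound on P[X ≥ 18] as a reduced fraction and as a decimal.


μ = E[X] = 4, a = 18.
Markov: P[X ≥ 18] ≤ μ/a = (4)/18 = 2/9.
Numerically: ≈ 0.222.
(Since a = 18 > μ = 4.000, the bound 2/9 is < 1 and informative.)

P[X ≥ 18] ≤ 2/9 ≈ 0.222.


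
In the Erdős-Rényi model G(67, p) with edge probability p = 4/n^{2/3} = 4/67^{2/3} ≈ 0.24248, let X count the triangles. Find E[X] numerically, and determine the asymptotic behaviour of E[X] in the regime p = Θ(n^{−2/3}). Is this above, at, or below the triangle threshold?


Number of potential triangles: C(67, 3) = 47905.
Each occurs with probability p³ ≈ (0.24248)³ ≈ 1.42570728e-02.
By linearity: E[X] = C(67, 3)·p³ ≈ 47905 · 1.42570728e-02 ≈ 682.985075.
Since α = 2/3 < 1, p = c/n^{2/3} ≫ 1/n is above the triangle threshold p ~ 1/n. Asymptotically E[X] ~ (c³/6)·n^{3(1−α)} = (4³/6)·n^{1} → ∞; triangles are abundant w.h.p.

E[X] ≈ 682.985075; in regime p = Θ(1/n^{2/3}) E[X] diverges (above the triangle threshold p ~ 1/n).


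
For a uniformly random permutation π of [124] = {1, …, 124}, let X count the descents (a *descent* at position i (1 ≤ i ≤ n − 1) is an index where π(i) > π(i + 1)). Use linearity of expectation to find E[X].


Write X = Σ X_I over i = 1, …, 123, with X_I the indicator of one descent.
There are 123 indicators.
For each fixed i, the pair (π(i), π(i+1)) is a uniformly random ordered pair of distinct values from {1, …, 124}; by symmetry P[π(i) > π(i+1)] = 1/2.
By linearity: E[X] = 123 · (1/2) = (124 − 1) · (1/2) = 123/2 ≈ 61.500.

E[X] = 123/2 = 61.500.


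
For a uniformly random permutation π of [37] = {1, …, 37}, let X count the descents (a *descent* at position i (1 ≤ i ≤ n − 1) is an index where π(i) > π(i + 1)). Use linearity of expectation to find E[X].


Write X = Σ X_I over i = 1, …, 36, with X_I the indicator of one descent.
There are 36 indicators.
For each fixed i, the pair (π(i), π(i+1)) is a uniformly random ordered pair of distinct values from {1, …, 37}; by symmetry P[π(i) > π(i+1)] = 1/2.
By linearity: E[X] = 36 · (1/2) = (37 − 1) · (1/2) = 18 ≈ 18.00000.

E[X] = 18 = 18.00000.


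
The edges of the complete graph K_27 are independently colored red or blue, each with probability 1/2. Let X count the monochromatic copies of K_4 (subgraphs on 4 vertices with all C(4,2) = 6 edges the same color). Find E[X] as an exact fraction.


Let X = Σ_S X_S over the C(27, 4) = 17550 subsets S of size 4, where X_S = 1 if the K_4 on S is monochromatic.
For a fixed S, the K_4 on S has C(4, 2) = 6 edges. P[all 6 edges red] = (1/2)^6, and likewise for blue, so P[monochromatic] = 2·(1/2)^6 = 2^{1 − 6} = 1/32.
By linearity of expectation: E[X] = C(27, 4) · 2^{1 − 6} = 17550 · 1/32 = 8775/16.
Numerically: E[X] ≈ 548.43750.

E[X] = C(27,4)·2^(1−C(4,2)) = 8775/16 ≈ 548.43750.


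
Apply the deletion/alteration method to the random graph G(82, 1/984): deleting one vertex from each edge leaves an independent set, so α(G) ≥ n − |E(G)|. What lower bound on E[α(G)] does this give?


E[|E(G)|] = C(82, 2)·p = 3321 · (1/984) = 27/8.
E[α(G)] ≥ n − E[|E(G)|] = 82 − 27/8 = 629/8.
Numerically: ≈ 78.625.
(This is only a lower bound; the true E[α(G)] may be larger.)

E[α(G)] ≥ 629/8 ≈ 78.625.


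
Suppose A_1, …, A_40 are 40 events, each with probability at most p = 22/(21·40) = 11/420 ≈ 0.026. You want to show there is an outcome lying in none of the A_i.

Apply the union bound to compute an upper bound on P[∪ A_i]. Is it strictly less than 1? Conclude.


Union bound: P[∪_{i=1}^{40} A_i] ≤ Σ_i P[A_i] ≤ 40·p = 40·(11/420) = 22/21.
Numerically: 22/21 ≈ 1.048.
Is 22/21 < 1? NO.
Since the bound 22/21 is ≥ 1, the union bound is uninformative here; it does NOT by itself certify existence.

40·p = 22/21 ≈ 1.048; existence NOT certified by the union bound.


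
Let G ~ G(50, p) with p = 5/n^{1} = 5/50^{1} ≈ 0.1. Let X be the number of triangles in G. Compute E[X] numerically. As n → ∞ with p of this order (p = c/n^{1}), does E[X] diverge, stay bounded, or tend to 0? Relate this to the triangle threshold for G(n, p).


Number of potential triangles: C(50, 3) = 19600.
Each occurs with probability p³ ≈ (0.1)³ ≈ 1.000000e-03.
By linearity: E[X] = C(50, 3)·p³ ≈ 19600 · 1.000000e-03 ≈ 19.6000.
Here α = 1, so p = 5/n is exactly at the triangle threshold p ~ 1/n. Asymptotically E[X] → c³/6 = 5³/6 = 125/6 ≈ 20.8333, a bounded constant. In this regime the triangle count is asymptotically Poisson(c³/6).

E[X] ≈ 19.6000; in regime p = Θ(1/n^{1}) E[X] stays bounded (at the triangle threshold p ~ 1/n).


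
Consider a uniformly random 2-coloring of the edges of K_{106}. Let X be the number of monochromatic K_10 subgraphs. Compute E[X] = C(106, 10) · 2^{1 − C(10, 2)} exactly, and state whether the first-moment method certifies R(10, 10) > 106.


E[X] = C(106, 10) · 2^{1 − 45} = 31853506369685 · 2^{−44} = 31853506369685/17592186044416.
As a reduced fraction: E[X] = 31853506369685/17592186044416 ≈ 1.81066.
Is E[X] < 1? NO.
Since E[X] ≥ 1, the first-moment bound is inconclusive at n = 106; it does NOT by itself certify R(10, 10) > 106.

E[X] = 31853506369685/17592186044416 ≈ 1.81066; E[X] ≥ 1; first-moment method inconclusive here.


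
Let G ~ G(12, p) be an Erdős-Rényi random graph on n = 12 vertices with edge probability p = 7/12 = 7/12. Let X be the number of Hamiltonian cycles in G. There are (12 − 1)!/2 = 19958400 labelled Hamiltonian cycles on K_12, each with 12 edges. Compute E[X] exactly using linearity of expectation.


K_12 has (12 − 1)!/2 = 19958400 labelled Hamiltonian cycles.
For each such Hamiltonian cycle H, let X_H = 1 if all 12 edges of H are present in G. Then P[X_H = 1] = p^{12} = (7/12)^{12} = 13841287201/8916100448256.
Summing the indicators: E[X] = Σ_H E[X_H] = 19958400 · p^{12} = 19958400 · 13841287201/8916100448256 = 26644477861925/859963392.
Numerically: E[X] ≈ 3.1e+04.

E[X] = 19958400 · (7/12)^{12} = 26644477861925/859963392 ≈ 3.1e+04.


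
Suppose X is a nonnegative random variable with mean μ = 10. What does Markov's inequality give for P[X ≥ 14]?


μ = E[X] = 10, a = 14.
Markov: P[X ≥ 14] ≤ μ/a = (10)/14 = 5/7.
Numerically: ≈ 0.714.
(Since a = 14 > μ = 10.000, the bound 5/7 is < 1 and informative.)

P[X ≥ 14] ≤ 5/7 ≈ 0.714.


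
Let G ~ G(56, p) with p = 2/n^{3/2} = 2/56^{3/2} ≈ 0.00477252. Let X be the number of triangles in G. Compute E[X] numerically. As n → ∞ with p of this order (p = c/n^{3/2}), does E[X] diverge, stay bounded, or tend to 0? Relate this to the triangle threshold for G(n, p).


Number of potential triangles: C(56, 3) = 27720.
Each occurs with probability p³ ≈ (0.00477252)³ ≈ 1.08703585e-07.
By linearity: E[X] = C(56, 3)·p³ ≈ 27720 · 1.08703585e-07 ≈ 0.003013.
Since α = 3/2 > 1, p = c/n^{3/2} = o(1/n) is below the triangle threshold p ~ 1/n. Asymptotically E[X] ~ (c³/6)·n^{3(1−α)} = (2³/6)·n^{-1.5} → 0, so by Markov's inequality G has no triangles w.h.p.

E[X] ≈ 0.003013; in regime p = Θ(1/n^{3/2}) E[X] tends to 0 (below the triangle threshold p ~ 1/n).


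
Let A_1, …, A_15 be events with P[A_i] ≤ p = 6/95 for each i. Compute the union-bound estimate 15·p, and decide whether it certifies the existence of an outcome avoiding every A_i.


Union bound: P[∪_{i=1}^{15} A_i] ≤ Σ_i P[A_i] ≤ 15·p = 15·(6/95) = 18/19.
Numerically: 18/19 ≈ 0.94737.
Is 18/19 < 1? YES.
Since P[∪ A_i] ≤ 18/19 < 1, the complement has P[∩ A_i^c] ≥ 1 − 18/19 = 1/19 > 0, so some outcome avoids every A_i.

15·p = 18/19 ≈ 0.94737; existence CERTIFIED by the union bound.


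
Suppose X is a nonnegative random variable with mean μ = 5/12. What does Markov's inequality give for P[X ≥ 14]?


μ = E[X] = 5/12, a = 14.
Markov: P[X ≥ 14] ≤ μ/a = (5/12)/14 = 5/168.
Numerically: ≈ 0.029762.
(Since a = 14 > μ = 0.416667, the bound 5/168 is < 1 and informative.)

P[X ≥ 14] ≤ 5/168 ≈ 0.029762.


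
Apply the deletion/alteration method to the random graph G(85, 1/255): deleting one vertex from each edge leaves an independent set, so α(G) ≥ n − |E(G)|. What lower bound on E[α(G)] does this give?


E[|E(G)|] = C(85, 2)·p = 3570 · (1/255) = 14.
E[α(G)] ≥ n − E[|E(G)|] = 85 − 14 = 71.
Numerically: ≈ 71.00000.
(This is only a lower bound; the true E[α(G)] may be larger.)

E[α(G)] ≥ 71 ≈ 71.00000.


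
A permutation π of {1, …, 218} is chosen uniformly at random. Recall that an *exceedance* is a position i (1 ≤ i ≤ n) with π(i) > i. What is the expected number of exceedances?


Write X = Σ_{i=1}^{218} X_i, where X_i = 1_{π(i) > i}.
For each fixed i, π(i) is uniform over {1, …, 218} (marginal of a uniform permutation), so P[π(i) > i] = (n − i)/n. Summing: Σ_{i=1}^{218} (n − i)/n = (0 + 1 + … + 217)/218 = 218(218 − 1)/(2·218) = (218 − 1)/2.
Hence E[X] = Σ_{i=1}^{218} (218 − i)/218 = 217/2 ≈ 108.50000.

E[X] = 217/2 = 108.50000.


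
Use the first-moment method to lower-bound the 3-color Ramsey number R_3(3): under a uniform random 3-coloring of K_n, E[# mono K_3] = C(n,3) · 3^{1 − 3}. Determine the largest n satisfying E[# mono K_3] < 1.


We need C(n, 3) · 3^{1 − 3} < 1, i.e. C(n, 3) < 3^{3 − 1} = 9.
Check values of n near the boundary:
  n = 3: C(3, 3) = 1; 1 < 9? YES
  n = 4: C(4, 3) = 4; 4 < 9? YES
  n = 5: C(5, 3) = 10; 10 < 9? NO
  n = 6: C(6, 3) = 20; 20 < 9? NO
The largest n with C(n, 3) < 9 is n = 4 (where E[X] = 4/9 ≈ 0.444). Hence R_3(3) > 4, i.e. R_3(3) ≥ 5.

Largest n = 4; hence R_3(3) > 4.


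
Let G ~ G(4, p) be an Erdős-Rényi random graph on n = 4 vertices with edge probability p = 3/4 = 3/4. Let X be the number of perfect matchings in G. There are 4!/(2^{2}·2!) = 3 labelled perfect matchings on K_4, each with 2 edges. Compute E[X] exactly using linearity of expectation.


K_4 has 4!/(2^{2}·2!) = 3 labelled perfect matchings.
For each such perfect matching H, let X_H = 1 if all 2 edges of H are present in G. Then P[X_H = 1] = p^{2} = (3/4)^{2} = 9/16.
By linearity of expectation: E[X] = Σ_H E[X_H] = 3 · p^{2} = 3 · 9/16 = 27/16.
Numerically: E[X] ≈ 1.6875.

E[X] = 3 · (3/4)^{2} = 27/16 ≈ 1.6875.


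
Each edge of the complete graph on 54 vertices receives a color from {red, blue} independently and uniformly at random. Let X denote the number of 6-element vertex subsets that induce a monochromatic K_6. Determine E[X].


Let X = Σ_S X_S over the C(54, 6) = 25827165 subsets S of size 6, where X_S = 1 if the K_6 on S is monochromatic.
For a fixed S, the K_6 on S has C(6, 2) = 15 edges. P[all 15 edges red] = (1/2)^15, and likewise for blue, so P[monochromatic] = 2·(1/2)^15 = 2^{1 − 15} = 1/16384.
By linearity: E[X] = C(54, 6) · 2^{1 − 15} = 25827165 · 1/16384 = 25827165/16384.
Numerically: E[X] ≈ 1576.36505.

E[X] = C(54,6)·2^(1−C(6,2)) = 25827165/16384 ≈ 1576.36505.


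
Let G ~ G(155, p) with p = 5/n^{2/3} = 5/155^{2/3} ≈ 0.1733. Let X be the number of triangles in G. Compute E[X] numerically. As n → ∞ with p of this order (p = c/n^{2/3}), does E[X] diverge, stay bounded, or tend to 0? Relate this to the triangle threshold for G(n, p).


Number of potential triangles: C(155, 3) = 608685.
Each occurs with probability p³ ≈ (0.1733)³ ≈ 5.202914e-03.
By linearity: E[X] = C(155, 3)·p³ ≈ 608685 · 5.202914e-03 ≈ 3166.9355.
Since α = 2/3 < 1, p = c/n^{2/3} ≫ 1/n is above the triangle threshold p ~ 1/n. Asymptotically E[X] ~ (c³/6)·n^{3(1−α)} = (5³/6)·n^{1} → ∞; triangles are abundant w.h.p.

E[X] ≈ 3166.9355; in regime p = Θ(1/n^{2/3}) E[X] diverges (above the triangle threshold p ~ 1/n).


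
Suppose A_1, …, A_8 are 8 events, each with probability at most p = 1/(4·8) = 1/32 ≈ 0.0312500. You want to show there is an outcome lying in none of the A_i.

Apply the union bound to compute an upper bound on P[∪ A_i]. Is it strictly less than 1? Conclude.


Union bound: P[∪_{i=1}^{8} A_i] ≤ Σ_i P[A_i] ≤ 8·p = 8·(1/32) = 1/4.
Numerically: 1/4 ≈ 0.2500000.
Is 1/4 < 1? YES.
Since P[∪ A_i] ≤ 1/4 < 1, the complement has P[∩ A_i^c] ≥ 1 − 1/4 = 3/4 > 0, so some outcome avoids every A_i.

8·p = 1/4 ≈ 0.2500000; existence CERTIFIED by the union bound.


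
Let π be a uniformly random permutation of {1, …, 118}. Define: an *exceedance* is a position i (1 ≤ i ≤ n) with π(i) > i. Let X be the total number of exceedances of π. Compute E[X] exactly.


Write X = Σ_{i=1}^{118} X_i, where X_i = 1_{π(i) > i}.
For each fixed i, π(i) is uniform over {1, …, 118} (marginal of a uniform permutation), so P[π(i) > i] = (n − i)/n. Summing: Σ_{i=1}^{118} (n − i)/n = (0 + 1 + … + 117)/118 = 118(118 − 1)/(2·118) = (118 − 1)/2.
Hence E[X] = Σ_{i=1}^{118} (118 − i)/118 = 117/2 ≈ 58.5000.

E[X] = 117/2 = 58.5000.


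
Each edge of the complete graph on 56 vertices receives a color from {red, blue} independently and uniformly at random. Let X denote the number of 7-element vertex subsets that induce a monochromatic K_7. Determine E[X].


Let X = Σ_S X_S over the C(56, 7) = 231917400 subsets S of size 7, where X_S = 1 if the K_7 on S is monochromatic.
For a fixed S, the K_7 on S has C(7, 2) = 21 edges. P[all 21 edges red] = (1/2)^21, and likewise for blue, so P[monochromatic] = 2·(1/2)^21 = 2^{1 − 21} = 1/1048576.
By linearity of expectation: E[X] = C(56, 7) · 2^{1 − 21} = 231917400 · 1/1048576 = 28989675/131072.
Numerically: E[X] ≈ 221.1737.

E[X] = C(56,7)·2^(1−C(7,2)) = 28989675/131072 ≈ 221.1737.


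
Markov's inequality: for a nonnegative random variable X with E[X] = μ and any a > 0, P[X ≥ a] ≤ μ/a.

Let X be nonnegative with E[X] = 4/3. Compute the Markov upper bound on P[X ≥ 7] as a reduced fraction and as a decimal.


μ = E[X] = 4/3, a = 7.
Markov: P[X ≥ 7] ≤ μ/a = (4/3)/7 = 4/21.
Numerically: ≈ 0.19048.
(Since a = 7 > μ = 1.33333, the bound 4/21 is < 1 and informative.)

P[X ≥ 7] ≤ 4/21 ≈ 0.19048.


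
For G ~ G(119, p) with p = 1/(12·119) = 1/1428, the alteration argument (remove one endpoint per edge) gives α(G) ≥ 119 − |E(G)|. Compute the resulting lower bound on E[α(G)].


E[|E(G)|] = C(119, 2)·p = 7021 · (1/1428) = 59/12.
E[α(G)] ≥ n − E[|E(G)|] = 119 − 59/12 = 1369/12.
Numerically: ≈ 114.083333.
(This is only a lower bound; the true E[α(G)] may be larger.)

E[α(G)] ≥ 1369/12 ≈ 114.083333.


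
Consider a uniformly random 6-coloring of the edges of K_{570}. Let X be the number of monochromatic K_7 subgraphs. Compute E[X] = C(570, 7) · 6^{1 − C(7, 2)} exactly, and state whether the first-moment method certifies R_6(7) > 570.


E[X] = C(570, 7) · 6^{1 − 21} = 3737936877831720 · 6^{−20} = 3737936877831720/3656158440062976.
As a reduced fraction: E[X] = 5768421107765/5642219814912 ≈ 1.0223673.
Is E[X] < 1? NO.
Since E[X] ≥ 1, the first-moment bound is inconclusive at n = 570; it does NOT by itself certify R_6(7) > 570.

E[X] = 5768421107765/5642219814912 ≈ 1.0223673; E[X] ≥ 1; first-moment method inconclusive here.


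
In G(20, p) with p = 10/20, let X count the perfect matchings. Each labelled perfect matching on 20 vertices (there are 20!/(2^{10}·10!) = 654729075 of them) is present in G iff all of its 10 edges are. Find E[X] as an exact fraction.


K_20 has 20!/(2^{10}·10!) = 654729075 labelled perfect matchings.
For each such perfect matching H, let X_H = 1 if all 10 edges of H are present in G. Then P[X_H = 1] = p^{10} = (1/2)^{10} = 1/1024.
Summing the indicators: E[X] = Σ_H E[X_H] = 654729075 · p^{10} = 654729075 · 1/1024 = 654729075/1024.
Numerically: E[X] ≈ 6.39e+05.

E[X] = 654729075 · (1/2)^{10} = 654729075/1024 ≈ 6.39e+05.


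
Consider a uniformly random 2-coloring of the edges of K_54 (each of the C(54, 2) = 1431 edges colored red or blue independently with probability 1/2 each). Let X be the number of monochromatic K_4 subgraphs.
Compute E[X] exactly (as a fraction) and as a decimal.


Let X = Σ_S X_S over the C(54, 4) = 316251 subsets S of size 4, where X_S = 1 if the K_4 on S is monochromatic.
For a fixed S, the K_4 on S has C(4, 2) = 6 edges. P[all 6 edges red] = (1/2)^6, and likewise for blue, so P[monochromatic] = 2·(1/2)^6 = 2^{1 − 6} = 1/32.
By linearity of expectation: E[X] = C(54, 4) · 2^{1 − 6} = 316251 · 1/32 = 316251/32.
Numerically: E[X] ≈ 9882.844.

E[X] = C(54,4)·2^(1−C(4,2)) = 316251/32 ≈ 9882.844.


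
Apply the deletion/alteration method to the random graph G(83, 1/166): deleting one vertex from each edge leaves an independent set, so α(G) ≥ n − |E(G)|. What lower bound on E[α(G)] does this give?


E[|E(G)|] = C(83, 2)·p = 3403 · (1/166) = 41/2.
E[α(G)] ≥ n − E[|E(G)|] = 83 − 41/2 = 125/2.
Numerically: ≈ 62.500000.
(This is only a lower bound; the true E[α(G)] may be larger.)

E[α(G)] ≥ 125/2 ≈ 62.500000.


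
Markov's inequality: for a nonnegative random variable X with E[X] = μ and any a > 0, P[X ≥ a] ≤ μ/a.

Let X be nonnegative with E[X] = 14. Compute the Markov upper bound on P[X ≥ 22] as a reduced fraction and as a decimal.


μ = E[X] = 14, a = 22.
Markov: P[X ≥ 22] ≤ μ/a = (14)/22 = 7/11.
Numerically: ≈ 0.636364.
(Since a = 22 > μ = 14.000000, the bound 7/11 is < 1 and informative.)

P[X ≥ 22] ≤ 7/11 ≈ 0.636364.


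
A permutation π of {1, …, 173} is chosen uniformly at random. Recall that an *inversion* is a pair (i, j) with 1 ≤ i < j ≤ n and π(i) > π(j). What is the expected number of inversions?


Write X = Σ X_I over the C(173, 2) = 14878 pairs i < j, with X_I the indicator of one inversion.
There are 14878 indicators.
For each fixed pair i < j, the values π(i) and π(j) are two distinct elements of {1, …, 173} in uniformly random order; by symmetry P[π(i) > π(j)] = 1/2.
By linearity: E[X] = 14878 · (1/2) = C(173, 2) · (1/2) = 14878/2 = 7439 ≈ 7439.000.

E[X] = 7439 = 7439.000.


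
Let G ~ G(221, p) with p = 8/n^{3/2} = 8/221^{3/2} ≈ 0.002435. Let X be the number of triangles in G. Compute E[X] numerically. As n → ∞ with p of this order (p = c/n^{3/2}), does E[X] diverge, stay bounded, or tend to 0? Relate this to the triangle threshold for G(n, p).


Number of potential triangles: C(221, 3) = 1774630.
Each occurs with probability p³ ≈ (0.002435)³ ≈ 1.443792e-08.
By linearity: E[X] = C(221, 3)·p³ ≈ 1774630 · 1.443792e-08 ≈ 0.0256.
Since α = 3/2 > 1, p = c/n^{3/2} = o(1/n) is below the triangle threshold p ~ 1/n. Asymptotically E[X] ~ (c³/6)·n^{3(1−α)} = (8³/6)·n^{-1.5} → 0, so by Markov's inequality G has no triangles w.h.p.

E[X] ≈ 0.0256; in regime p = Θ(1/n^{3/2}) E[X] tends to 0 (below the triangle threshold p ~ 1/n).


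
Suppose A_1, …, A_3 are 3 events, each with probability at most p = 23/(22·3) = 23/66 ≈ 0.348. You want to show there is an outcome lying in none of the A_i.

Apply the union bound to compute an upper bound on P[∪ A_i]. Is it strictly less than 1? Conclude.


Union bound: P[∪_{i=1}^{3} A_i] ≤ Σ_i P[A_i] ≤ 3·p = 3·(23/66) = 23/22.
Numerically: 23/22 ≈ 1.045.
Is 23/22 < 1? NO.
Since the bound 23/22 is ≥ 1, the union bound is uninformative here; it does NOT by itself certify existence.

3·p = 23/22 ≈ 1.045; existence NOT certified by the union bound.


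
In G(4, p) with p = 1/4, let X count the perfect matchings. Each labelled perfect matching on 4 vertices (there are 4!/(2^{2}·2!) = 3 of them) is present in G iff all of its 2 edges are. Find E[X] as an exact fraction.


K_4 has 4!/(2^{2}·2!) = 3 labelled perfect matchings.
For each such perfect matching H, let X_H = 1 if all 2 edges of H are present in G. Then P[X_H = 1] = p^{2} = (1/4)^{2} = 1/16.
By linearity: E[X] = Σ_H E[X_H] = 3 · p^{2} = 3 · 1/16 = 3/16.
Numerically: E[X] ≈ 0.1875.

E[X] = 3 · (1/4)^{2} = 3/16 ≈ 0.1875.


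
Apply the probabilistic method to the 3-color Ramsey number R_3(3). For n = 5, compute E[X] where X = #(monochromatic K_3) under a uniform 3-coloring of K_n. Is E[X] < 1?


E[X] = C(5, 3) · 3^{1 − 3} = 10 · 3^{−2} = 10/9.
As a reduced fraction: E[X] = 10/9 ≈ 1.111.
Is E[X] < 1? NO.
Since E[X] ≥ 1, the first-moment bound is inconclusive at n = 5; it does NOT by itself certify R_3(3) > 5.

E[X] = 10/9 ≈ 1.111; E[X] ≥ 1; first-moment method inconclusive here.


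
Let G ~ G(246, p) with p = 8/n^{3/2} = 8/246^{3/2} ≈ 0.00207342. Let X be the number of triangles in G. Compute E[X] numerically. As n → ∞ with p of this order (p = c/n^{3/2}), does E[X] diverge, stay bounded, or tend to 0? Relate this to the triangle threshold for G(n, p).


Number of potential triangles: C(246, 3) = 2450980.
Each occurs with probability p³ ≈ (0.00207342)³ ≈ 8.91378139e-09.
By linearity: E[X] = C(246, 3)·p³ ≈ 2450980 · 8.91378139e-09 ≈ 0.021847.
Since α = 3/2 > 1, p = c/n^{3/2} = o(1/n) is below the triangle threshold p ~ 1/n. Asymptotically E[X] ~ (c³/6)·n^{3(1−α)} = (8³/6)·n^{-1.5} → 0, so by Markov's inequality G has no triangles w.h.p.

E[X] ≈ 0.021847; in regime p = Θ(1/n^{3/2}) E[X] tends to 0 (below the triangle threshold p ~ 1/n).


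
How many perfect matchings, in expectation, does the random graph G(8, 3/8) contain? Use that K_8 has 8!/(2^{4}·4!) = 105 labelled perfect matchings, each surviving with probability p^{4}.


K_8 has 8!/(2^{4}·4!) = 105 labelled perfect matchings.
For each such perfect matching H, let X_H = 1 if all 4 edges of H are present in G. Then P[X_H = 1] = p^{4} = (3/8)^{4} = 81/4096.
Summing the indicators: E[X] = Σ_H E[X_H] = 105 · p^{4} = 105 · 81/4096 = 8505/4096.
Numerically: E[X] ≈ 2.0764.

E[X] = 105 · (3/8)^{4} = 8505/4096 ≈ 2.0764.


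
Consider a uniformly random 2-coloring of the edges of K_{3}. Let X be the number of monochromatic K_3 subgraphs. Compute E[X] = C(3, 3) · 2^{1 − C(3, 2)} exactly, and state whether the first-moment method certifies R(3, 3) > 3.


E[X] = C(3, 3) · 2^{1 − 3} = 1 · 2^{−2} = 1/4.
As a reduced fraction: E[X] = 1/4 ≈ 0.2500000.
Is E[X] < 1? YES.
Since E[X] < 1, there exists a 2-coloring of K_{3} with no monochromatic K_3; hence R(3, 3) > 3.

E[X] = 1/4 ≈ 0.2500000; E[X] < 1, so R(3, 3) > 3.


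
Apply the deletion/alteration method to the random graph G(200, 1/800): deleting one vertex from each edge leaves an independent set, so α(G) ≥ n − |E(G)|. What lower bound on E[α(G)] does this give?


E[|E(G)|] = C(200, 2)·p = 19900 · (1/800) = 199/8.
E[α(G)] ≥ n − E[|E(G)|] = 200 − 199/8 = 1401/8.
Numerically: ≈ 175.125000.
(This is only a lower bound; the true E[α(G)] may be larger.)

E[α(G)] ≥ 1401/8 ≈ 175.125000.


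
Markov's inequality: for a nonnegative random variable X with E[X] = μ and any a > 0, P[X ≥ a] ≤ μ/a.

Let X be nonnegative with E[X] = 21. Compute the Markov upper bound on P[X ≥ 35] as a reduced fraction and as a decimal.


μ = E[X] = 21, a = 35.
Markov: P[X ≥ 35] ≤ μ/a = (21)/35 = 3/5.
Numerically: ≈ 0.6000.
(Since a = 35 > μ = 21.0000, the bound 3/5 is < 1 and informative.)

P[X ≥ 35] ≤ 3/5 ≈ 0.6000.


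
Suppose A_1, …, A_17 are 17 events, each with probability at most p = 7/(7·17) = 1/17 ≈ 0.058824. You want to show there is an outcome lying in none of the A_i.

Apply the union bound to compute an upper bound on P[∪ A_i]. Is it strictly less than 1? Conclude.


Union bound: P[∪_{i=1}^{17} A_i] ≤ Σ_i P[A_i] ≤ 17·p = 17·(1/17) = 1.
Numerically: 1 ≈ 1.000000.
Is 1 < 1? NO.
Since the bound 1 is ≥ 1, the union bound is uninformative here; it does NOT by itself certify existence.

17·p = 1 ≈ 1.000000; existence NOT certified by the union bound.


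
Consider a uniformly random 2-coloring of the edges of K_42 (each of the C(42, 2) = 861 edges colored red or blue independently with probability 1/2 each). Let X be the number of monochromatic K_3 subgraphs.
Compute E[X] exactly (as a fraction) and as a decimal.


Let X = Σ_S X_S over the C(42, 3) = 11480 subsets S of size 3, where X_S = 1 if the K_3 on S is monochromatic.
For a fixed S, the K_3 on S has C(3, 2) = 3 edges. P[all 3 edges red] = (1/2)^3, and likewise for blue, so P[monochromatic] = 2·(1/2)^3 = 2^{1 − 3} = 1/4.
By linearity of expectation: E[X] = C(42, 3) · 2^{1 − 3} = 11480 · 1/4 = 2870.
Numerically: E[X] ≈ 2870.000.

E[X] = C(42,3)·2^(1−C(3,2)) = 2870 ≈ 2870.000.


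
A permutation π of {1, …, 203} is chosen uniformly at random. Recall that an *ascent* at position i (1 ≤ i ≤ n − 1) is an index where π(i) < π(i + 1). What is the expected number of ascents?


Write X = Σ X_I over i = 1, …, 202, with X_I the indicator of one ascent.
There are 202 indicators.
For each fixed i, the pair (π(i), π(i+1)) is a uniformly random ordered pair of distinct values from {1, …, 203}; by symmetry P[π(i) < π(i+1)] = 1/2.
By linearity: E[X] = 202 · (1/2) = (203 − 1) · (1/2) = 101 ≈ 101.0000.

E[X] = 101 = 101.0000.


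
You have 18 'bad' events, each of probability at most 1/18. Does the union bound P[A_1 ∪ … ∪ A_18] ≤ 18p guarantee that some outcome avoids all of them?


Union bound: P[∪_{i=1}^{18} A_i] ≤ Σ_i P[A_i] ≤ 18·p = 18·(1/18) = 1.
Numerically: 1 ≈ 1.00000.
Is 1 < 1? NO.
Since the bound 1 is ≥ 1, the union bound is uninformative here; it does NOT by itself certify existence.

18·p = 1 ≈ 1.00000; existence NOT certified by the union bound.


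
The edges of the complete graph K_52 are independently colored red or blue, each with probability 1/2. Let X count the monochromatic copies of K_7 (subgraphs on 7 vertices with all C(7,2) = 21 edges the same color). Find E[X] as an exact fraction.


Let X = Σ_S X_S over the C(52, 7) = 133784560 subsets S of size 7, where X_S = 1 if the K_7 on S is monochromatic.
For a fixed S, the K_7 on S has C(7, 2) = 21 edges. P[all 21 edges red] = (1/2)^21, and likewise for blue, so P[monochromatic] = 2·(1/2)^21 = 2^{1 − 21} = 1/1048576.
Summing: E[X] = C(52, 7) · 2^{1 − 21} = 133784560 · 1/1048576 = 8361535/65536.
Numerically: E[X] ≈ 127.5869.

E[X] = C(52,7)·2^(1−C(7,2)) = 8361535/65536 ≈ 127.5869.


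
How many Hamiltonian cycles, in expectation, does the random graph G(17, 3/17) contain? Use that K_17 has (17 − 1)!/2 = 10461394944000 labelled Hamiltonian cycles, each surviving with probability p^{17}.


K_17 has (17 − 1)!/2 = 10461394944000 labelled Hamiltonian cycles.
For each such Hamiltonian cycle H, let X_H = 1 if all 17 edges of H are present in G. Then P[X_H = 1] = p^{17} = (3/17)^{17} = 129140163/827240261886336764177.
By linearity of expectation: E[X] = Σ_H E[X_H] = 10461394944000 · p^{17} = 10461394944000 · 129140163/827240261886336764177 = 1350986248275535872000/827240261886336764177.
Numerically: E[X] ≈ 1.633.

E[X] = 10461394944000 · (3/17)^{17} = 1350986248275535872000/827240261886336764177 ≈ 1.633.


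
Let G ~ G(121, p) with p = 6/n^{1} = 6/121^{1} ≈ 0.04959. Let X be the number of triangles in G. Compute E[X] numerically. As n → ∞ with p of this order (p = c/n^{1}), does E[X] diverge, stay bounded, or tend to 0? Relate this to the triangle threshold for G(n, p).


Number of potential triangles: C(121, 3) = 287980.
Each occurs with probability p³ ≈ (0.04959)³ ≈ 1.219264e-04.
By linearity: E[X] = C(121, 3)·p³ ≈ 287980 · 1.219264e-04 ≈ 35.1124.
Here α = 1, so p = 6/n is exactly at the triangle threshold p ~ 1/n. Asymptotically E[X] → c³/6 = 6³/6 = 36 ≈ 36.0000, a bounded constant. In this regime the triangle count is asymptotically Poisson(c³/6).

E[X] ≈ 35.1124; in regime p = Θ(1/n^{1}) E[X] stays bounded (at the triangle threshold p ~ 1/n).


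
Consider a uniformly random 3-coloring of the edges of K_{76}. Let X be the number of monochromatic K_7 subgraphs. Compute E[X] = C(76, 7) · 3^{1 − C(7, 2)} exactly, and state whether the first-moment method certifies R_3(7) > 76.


E[X] = C(76, 7) · 3^{1 − 21} = 2186189400 · 3^{−20} = 2186189400/3486784401.
As a reduced fraction: E[X] = 728729800/1162261467 ≈ 0.626993.
Is E[X] < 1? YES.
Since E[X] < 1, there exists a 3-coloring of K_{76} with no monochromatic K_7; hence R_3(7) > 76.

E[X] = 728729800/1162261467 ≈ 0.626993; E[X] < 1, so R_3(7) > 76.


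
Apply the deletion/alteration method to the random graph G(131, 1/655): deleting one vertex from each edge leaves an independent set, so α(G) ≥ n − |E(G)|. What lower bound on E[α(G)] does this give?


E[|E(G)|] = C(131, 2)·p = 8515 · (1/655) = 13.
E[α(G)] ≥ n − E[|E(G)|] = 131 − 13 = 118.
Numerically: ≈ 118.0000.
(This is only a lower bound; the true E[α(G)] may be larger.)

E[α(G)] ≥ 118 ≈ 118.0000.


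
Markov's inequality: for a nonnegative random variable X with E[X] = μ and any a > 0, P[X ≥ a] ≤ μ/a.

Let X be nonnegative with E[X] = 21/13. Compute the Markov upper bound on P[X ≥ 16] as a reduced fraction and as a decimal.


μ = E[X] = 21/13, a = 16.
Markov: P[X ≥ 16] ≤ μ/a = (21/13)/16 = 21/208.
Numerically: ≈ 0.10096.
(Since a = 16 > μ = 1.61538, the bound 21/208 is < 1 and informative.)

P[X ≥ 16] ≤ 21/208 ≈ 0.10096.


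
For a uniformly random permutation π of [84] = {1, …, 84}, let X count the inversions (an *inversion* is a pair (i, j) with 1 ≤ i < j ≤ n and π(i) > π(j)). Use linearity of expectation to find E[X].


Write X = Σ X_I over the C(84, 2) = 3486 pairs i < j, with X_I the indicator of one inversion.
There are 3486 indicators.
For each fixed pair i < j, the values π(i) and π(j) are two distinct elements of {1, …, 84} in uniformly random order; by symmetry P[π(i) > π(j)] = 1/2.
By linearity: E[X] = 3486 · (1/2) = C(84, 2) · (1/2) = 3486/2 = 1743 ≈ 1743.000000.

E[X] = 1743 = 1743.000000.


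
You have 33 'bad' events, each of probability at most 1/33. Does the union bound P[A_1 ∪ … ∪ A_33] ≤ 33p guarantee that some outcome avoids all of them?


Union bound: P[∪_{i=1}^{33} A_i] ≤ Σ_i P[A_i] ≤ 33·p = 33·(1/33) = 1.
Numerically: 1 ≈ 1.000.
Is 1 < 1? NO.
Since the bound 1 is ≥ 1, the union bound is uninformative here; it does NOT by itself certify existence.

33·p = 1 ≈ 1.000; existence NOT certified by the union bound.


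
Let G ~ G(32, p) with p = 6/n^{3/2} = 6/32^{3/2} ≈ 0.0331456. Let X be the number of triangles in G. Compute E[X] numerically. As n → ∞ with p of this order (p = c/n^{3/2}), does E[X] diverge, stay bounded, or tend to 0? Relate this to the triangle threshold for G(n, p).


Number of potential triangles: C(32, 3) = 4960.
Each occurs with probability p³ ≈ (0.0331456)³ ≈ 3.64148771e-05.
By linearity: E[X] = C(32, 3)·p³ ≈ 4960 · 3.64148771e-05 ≈ 0.180618.
Since α = 3/2 > 1, p = c/n^{3/2} = o(1/n) is below the triangle threshold p ~ 1/n. Asymptotically E[X] ~ (c³/6)·n^{3(1−α)} = (6³/6)·n^{-1.5} → 0, so by Markov's inequality G has no triangles w.h.p.

E[X] ≈ 0.180618; in regime p = Θ(1/n^{3/2}) E[X] tends to 0 (below the triangle threshold p ~ 1/n).


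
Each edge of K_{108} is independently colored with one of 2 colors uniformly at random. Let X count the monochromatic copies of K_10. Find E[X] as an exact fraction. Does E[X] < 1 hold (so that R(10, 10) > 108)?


E[X] = C(108, 10) · 2^{1 − 45} = 38722819230810 · 2^{−44} = 38722819230810/17592186044416.
As a reduced fraction: E[X] = 19361409615405/8796093022208 ≈ 2.20114.
Is E[X] < 1? NO.
Since E[X] ≥ 1, the first-moment bound is inconclusive at n = 108; it does NOT by itself certify R(10, 10) > 108.

E[X] = 19361409615405/8796093022208 ≈ 2.20114; E[X] ≥ 1; first-moment method inconclusive here.


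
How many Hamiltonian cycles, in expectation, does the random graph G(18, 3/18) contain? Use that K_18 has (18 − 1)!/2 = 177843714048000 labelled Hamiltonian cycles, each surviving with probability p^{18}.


K_18 has (18 − 1)!/2 = 177843714048000 labelled Hamiltonian cycles.
For each such Hamiltonian cycle H, let X_H = 1 if all 18 edges of H are present in G. Then P[X_H = 1] = p^{18} = (1/6)^{18} = 1/101559956668416.
Summing the indicators: E[X] = Σ_H E[X_H] = 177843714048000 · p^{18} = 177843714048000 · 1/101559956668416 = 14889875/8503056.
Numerically: E[X] ≈ 1.7511.

E[X] = 177843714048000 · (1/6)^{18} = 14889875/8503056 ≈ 1.7511.


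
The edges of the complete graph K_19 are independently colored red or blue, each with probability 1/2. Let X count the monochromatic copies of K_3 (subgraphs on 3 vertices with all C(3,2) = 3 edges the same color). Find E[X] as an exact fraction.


Let X = Σ_S X_S over the C(19, 3) = 969 subsets S of size 3, where X_S = 1 if the K_3 on S is monochromatic.
For a fixed S, the K_3 on S has C(3, 2) = 3 edges. P[all 3 edges red] = (1/2)^3, and likewise for blue, so P[monochromatic] = 2·(1/2)^3 = 2^{1 − 3} = 1/4.
Summing: E[X] = C(19, 3) · 2^{1 − 3} = 969 · 1/4 = 969/4.
Numerically: E[X] ≈ 242.2500.

E[X] = C(19,3)·2^(1−C(3,2)) = 969/4 ≈ 242.2500.


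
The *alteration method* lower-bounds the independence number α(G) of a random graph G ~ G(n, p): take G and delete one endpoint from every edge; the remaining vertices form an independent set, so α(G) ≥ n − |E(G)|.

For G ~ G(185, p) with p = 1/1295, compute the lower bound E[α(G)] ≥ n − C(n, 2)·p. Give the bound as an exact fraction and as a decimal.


E[|E(G)|] = C(185, 2)·p = 17020 · (1/1295) = 92/7.
E[α(G)] ≥ n − E[|E(G)|] = 185 − 92/7 = 1203/7.
Numerically: ≈ 171.8571.
(This is only a lower bound; the true E[α(G)] may be larger.)

E[α(G)] ≥ 1203/7 ≈ 171.8571.


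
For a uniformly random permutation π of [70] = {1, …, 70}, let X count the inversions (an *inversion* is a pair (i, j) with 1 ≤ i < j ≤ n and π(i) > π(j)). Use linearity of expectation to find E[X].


Write X = Σ X_I over the C(70, 2) = 2415 pairs i < j, with X_I the indicator of one inversion.
There are 2415 indicators.
For each fixed pair i < j, the values π(i) and π(j) are two distinct elements of {1, …, 70} in uniformly random order; by symmetry P[π(i) > π(j)] = 1/2.
By linearity: E[X] = 2415 · (1/2) = C(70, 2) · (1/2) = 2415/2 = 2415/2 ≈ 1207.50000.

E[X] = 2415/2 = 1207.50000.


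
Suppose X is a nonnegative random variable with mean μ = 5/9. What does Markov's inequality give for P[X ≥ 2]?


μ = E[X] = 5/9, a = 2.
Markov: P[X ≥ 2] ≤ μ/a = (5/9)/2 = 5/18.
Numerically: ≈ 0.2778.
(Since a = 2 > μ = 0.5556, the bound 5/18 is < 1 and informative.)

P[X ≥ 2] ≤ 5/18 ≈ 0.2778.


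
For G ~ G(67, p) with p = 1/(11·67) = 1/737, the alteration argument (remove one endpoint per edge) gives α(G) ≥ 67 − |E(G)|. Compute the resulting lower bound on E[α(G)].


E[|E(G)|] = C(67, 2)·p = 2211 · (1/737) = 3.
E[α(G)] ≥ n − E[|E(G)|] = 67 − 3 = 64.
Numerically: ≈ 64.00000.
(This is only a lower bound; the true E[α(G)] may be larger.)

E[α(G)] ≥ 64 ≈ 64.00000.


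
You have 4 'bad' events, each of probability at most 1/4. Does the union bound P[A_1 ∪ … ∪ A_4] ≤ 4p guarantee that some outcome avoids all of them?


Union bound: P[∪_{i=1}^{4} A_i] ≤ Σ_i P[A_i] ≤ 4·p = 4·(1/4) = 1.
Numerically: 1 ≈ 1.000.
Is 1 < 1? NO.
Since the bound 1 is ≥ 1, the union bound is uninformative here; it does NOT by itself certify existence.

4·p = 1 ≈ 1.000; existence NOT certified by the union bound.


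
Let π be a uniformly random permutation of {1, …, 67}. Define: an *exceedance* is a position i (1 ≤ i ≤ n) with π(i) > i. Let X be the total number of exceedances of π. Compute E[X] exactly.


Write X = Σ_{i=1}^{67} X_i, where X_i = 1_{π(i) > i}.
For each fixed i, π(i) is uniform over {1, …, 67} (marginal of a uniform permutation), so P[π(i) > i] = (n − i)/n. Summing: Σ_{i=1}^{67} (n − i)/n = (0 + 1 + … + 66)/67 = 67(67 − 1)/(2·67) = (67 − 1)/2.
Hence E[X] = Σ_{i=1}^{67} (67 − i)/67 = 33 ≈ 33.0000.

E[X] = 33 = 33.0000.


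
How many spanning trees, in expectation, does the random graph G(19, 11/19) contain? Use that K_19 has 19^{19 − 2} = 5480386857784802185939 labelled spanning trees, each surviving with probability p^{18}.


K_19 has 19^{19 − 2} = 5480386857784802185939 labelled spanning trees.
For each such spanning tree H, let X_H = 1 if all 18 edges of H are present in G. Then P[X_H = 1] = p^{18} = (11/19)^{18} = 5559917313492231481/104127350297911241532841.
Summing the indicators: E[X] = Σ_H E[X_H] = 5480386857784802185939 · p^{18} = 5480386857784802185939 · 5559917313492231481/104127350297911241532841 = 5559917313492231481/19.
Numerically: E[X] ≈ 2.93e+17.

E[X] = 5480386857784802185939 · (11/19)^{18} = 5559917313492231481/19 ≈ 2.93e+17.


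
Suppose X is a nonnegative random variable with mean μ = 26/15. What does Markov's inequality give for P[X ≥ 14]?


μ = E[X] = 26/15, a = 14.
Markov: P[X ≥ 14] ≤ μ/a = (26/15)/14 = 13/105.
Numerically: ≈ 0.124.
(Since a = 14 > μ = 1.733, the bound 13/105 is < 1 and informative.)

P[X ≥ 14] ≤ 13/105 ≈ 0.124.
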